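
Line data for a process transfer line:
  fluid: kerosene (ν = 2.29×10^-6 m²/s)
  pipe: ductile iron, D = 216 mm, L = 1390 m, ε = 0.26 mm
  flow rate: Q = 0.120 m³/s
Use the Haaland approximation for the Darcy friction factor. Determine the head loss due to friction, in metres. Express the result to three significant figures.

h_f ≈ 75.0 m

V = 4Q/(πD²) = 4·0.120/(π·0.216²) = 3.275 m/s
Re = VD/ν = 3.275·0.216/2.29×10^-6 = 3.09×10^5 → turbulent
ε/D = 0.26/216 = 0.00120
Haaland: f = 0.02132
h_f = f(L/D)V²/(2g) = 0.02132·(1390/0.216)·3.275²/(2·9.81) = 75.00 m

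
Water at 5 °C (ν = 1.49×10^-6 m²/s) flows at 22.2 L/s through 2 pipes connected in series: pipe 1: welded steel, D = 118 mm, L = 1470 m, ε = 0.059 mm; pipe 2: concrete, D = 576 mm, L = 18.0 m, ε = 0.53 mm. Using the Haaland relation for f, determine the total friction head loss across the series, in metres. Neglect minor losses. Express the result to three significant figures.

H ≈ 49.8 m

Pipe 1: V = 2.030 m/s, Re = 1.61×10^5, ε/D = 5.00×10^-4, f = 0.01902, h_1 = f(L/D)V²/2g = 49.76 m
Pipe 2: V = 0.08520 m/s, Re = 3.29×10^4, ε/D = 9.20×10^-4, f = 0.02506, h_2 = f(L/D)V²/2g = 2.897×10^-4 m
Series → Q common, losses add: H = Σh = 49.76 m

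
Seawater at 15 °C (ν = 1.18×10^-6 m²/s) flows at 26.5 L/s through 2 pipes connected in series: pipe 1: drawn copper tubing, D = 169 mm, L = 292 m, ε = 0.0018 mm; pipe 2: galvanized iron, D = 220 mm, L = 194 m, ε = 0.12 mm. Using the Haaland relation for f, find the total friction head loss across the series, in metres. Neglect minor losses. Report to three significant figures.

H ≈ 2.40 m

Pipe 1: V = 1.181 m/s, Re = 1.69×10^5, ε/D = 1.07×10^-5, f = 0.01607, h_1 = f(L/D)V²/2g = 1.975 m
Pipe 2: V = 0.6971 m/s, Re = 1.30×10^5, ε/D = 5.45×10^-4, f = 0.01965, h_2 = f(L/D)V²/2g = 0.4293 m
Series → Q common, losses add: H = Σh = 2.405 m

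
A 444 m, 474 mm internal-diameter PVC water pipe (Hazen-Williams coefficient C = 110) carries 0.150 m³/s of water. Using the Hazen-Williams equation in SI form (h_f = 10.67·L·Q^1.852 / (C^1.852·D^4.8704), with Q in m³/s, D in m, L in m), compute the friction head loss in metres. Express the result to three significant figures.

h_f ≈ 0.887 m

h_f = 10.67·444·0.150^1.852 / (110^1.852·0.474^4.8704) = 0.8874 m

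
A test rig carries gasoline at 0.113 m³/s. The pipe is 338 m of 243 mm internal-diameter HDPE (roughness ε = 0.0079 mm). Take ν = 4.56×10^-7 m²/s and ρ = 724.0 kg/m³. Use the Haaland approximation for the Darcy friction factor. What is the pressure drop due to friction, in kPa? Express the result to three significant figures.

V = 4Q/(πD²) = 4·0.113/(π·0.243²) = 2.437 m/s
Re = VD/ν = 2.437·0.243/4.56×10^-7 = 1.30×10^6 → turbulent
ε/D = 0.0079/243 = 3.25×10^-5
Haaland: f = 0.01182
h_f = f(L/D)V²/(2g) = 0.01182·(338/0.243)·2.437²/(2·9.81) = 4.974 m
Δp = ρg·h_f = 724.0·9.81·4.974 = 35.33 kPa

Δp ≈ 35.3 kPa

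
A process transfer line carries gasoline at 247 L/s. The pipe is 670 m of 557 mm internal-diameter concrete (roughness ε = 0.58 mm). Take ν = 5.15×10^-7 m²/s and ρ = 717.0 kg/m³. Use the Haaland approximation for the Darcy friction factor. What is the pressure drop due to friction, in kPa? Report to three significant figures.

Δp ≈ 8.91 kPa

V = 4Q/(πD²) = 4·0.247/(π·0.557²) = 1.014 m/s
Re = VD/ν = 1.014·0.557/5.15×10^-7 = 1.10×10^6 → turbulent
ε/D = 0.58/557 = 0.00104
Haaland: f = 0.02011
h_f = f(L/D)V²/(2g) = 0.02011·(670/0.557)·1.014²/(2·9.81) = 1.267 m
Δp = ρg·h_f = 717.0·9.81·1.267 = 8.909 kPa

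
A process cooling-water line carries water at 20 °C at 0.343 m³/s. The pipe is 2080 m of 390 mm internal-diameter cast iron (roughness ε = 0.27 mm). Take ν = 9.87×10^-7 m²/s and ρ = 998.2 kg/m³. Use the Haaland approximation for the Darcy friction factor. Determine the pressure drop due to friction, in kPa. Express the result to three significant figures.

Δp ≈ 402 kPa

V = 4Q/(πD²) = 4·0.343/(π·0.390²) = 2.871 m/s
Re = VD/ν = 2.871·0.390/9.87×10^-7 = 1.13×10^6 → turbulent
ε/D = 0.27/390 = 6.92×10^-4
Haaland: f = 0.01833
h_f = f(L/D)V²/(2g) = 0.01833·(2080/0.390)·2.871²/(2·9.81) = 41.08 m
Δp = ρg·h_f = 998.2·9.81·41.08 = 402.3 kPa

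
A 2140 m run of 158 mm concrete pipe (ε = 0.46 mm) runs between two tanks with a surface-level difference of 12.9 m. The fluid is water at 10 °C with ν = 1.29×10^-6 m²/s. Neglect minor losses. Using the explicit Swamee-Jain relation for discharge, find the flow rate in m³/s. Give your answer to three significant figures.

Q ≈ 0.0162 m³/s

Swamee-Jain (Type II): Q = -0.965·√(gD⁵h_f/L)·ln[ε/(3.7D) + √(3.17ν²L/(gD³h_f))]
√(gD⁵h_f/L) = √(9.81·0.158⁵·12.9/2140) = 0.002413
ε/(3.7D) = 7.87×10^-4; √(3.17ν²L/(gD³h_f)) = 1.50×10^-4
Q = -0.965·0.002413·ln(9.373×10^-4) = 0.01624 m³/s
Check: V = 0.828 m/s, Re = 1.01×10^5, f = 0.02750, h_f = 13.0 m ≈ 12.9 m ✓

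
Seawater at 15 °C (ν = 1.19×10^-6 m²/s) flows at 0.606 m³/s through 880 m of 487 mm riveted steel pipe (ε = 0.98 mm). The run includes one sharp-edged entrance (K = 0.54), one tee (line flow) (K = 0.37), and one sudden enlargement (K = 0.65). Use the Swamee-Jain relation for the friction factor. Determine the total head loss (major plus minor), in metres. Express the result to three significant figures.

H_L ≈ 23.9 m

V = 4Q/(πD²) = 3.253 m/s; V²/2g = 0.5394 m
Re = 1.33×10^6, ε/D = 0.00201 → f = 0.02366 (Swamee-Jain)
Major: h_f = f(L/D)·V²/2g = 0.02366·1807·0.5394 = 23.06 m
Minor: ΣK = 1.56; h_m = ΣK·V²/2g = 0.8415 m
Total H_L = 23.06 + 0.8415 = 23.90 m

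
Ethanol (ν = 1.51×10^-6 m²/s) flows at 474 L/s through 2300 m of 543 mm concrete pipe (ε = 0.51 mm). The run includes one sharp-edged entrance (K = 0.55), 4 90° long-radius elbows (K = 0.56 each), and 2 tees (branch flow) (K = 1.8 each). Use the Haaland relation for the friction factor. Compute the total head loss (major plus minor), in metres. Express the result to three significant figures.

V = 4Q/(πD²) = 2.047 m/s; V²/2g = 0.2135 m
Re = 7.36×10^5, ε/D = 9.39×10^-4 → f = 0.01975 (Haaland)
Major: h_f = f(L/D)·V²/2g = 0.01975·4236·0.2135 = 17.87 m
Minor: ΣK = 6.39; h_m = ΣK·V²/2g = 1.365 m
Total H_L = 17.87 + 1.365 = 19.23 m

H_L ≈ 19.2 m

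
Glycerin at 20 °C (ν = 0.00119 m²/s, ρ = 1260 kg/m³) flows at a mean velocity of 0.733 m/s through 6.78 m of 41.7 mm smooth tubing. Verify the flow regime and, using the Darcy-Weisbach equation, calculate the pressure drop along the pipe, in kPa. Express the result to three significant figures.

Δp ≈ 137 kPa

Re = VD/ν = 0.733·0.04170/0.00119 = 25.7 → laminar (Re < 2300)
f = 64/Re = 2.492
h_f = f(L/D)V²/(2g) = 2.492·(6.78/0.04170)·0.733²/(2·9.81) = 11.09 m
Δp = ρg·h_f = 1260·9.81·11.09 = 137.1 kPa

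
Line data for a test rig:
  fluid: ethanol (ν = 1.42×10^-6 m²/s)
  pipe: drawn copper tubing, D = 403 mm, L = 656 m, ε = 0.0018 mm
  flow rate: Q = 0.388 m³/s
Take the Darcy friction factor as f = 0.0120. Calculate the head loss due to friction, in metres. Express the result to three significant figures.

h_f ≈ 9.21 m

V = 4Q/(πD²) = 4·0.388/(π·0.403²) = 3.042 m/s
h_f = f(L/D)V²/(2g) = 0.01200·(656/0.403)·3.042²/(2·9.81) = 9.212 m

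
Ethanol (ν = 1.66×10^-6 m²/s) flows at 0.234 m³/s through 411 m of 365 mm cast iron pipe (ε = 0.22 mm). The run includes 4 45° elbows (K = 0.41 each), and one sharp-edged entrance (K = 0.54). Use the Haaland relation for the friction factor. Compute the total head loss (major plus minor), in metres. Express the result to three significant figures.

V = 4Q/(πD²) = 2.236 m/s; V²/2g = 0.2549 m
Re = 4.92×10^5, ε/D = 6.03×10^-4 → f = 0.01821 (Haaland)
Major: h_f = f(L/D)·V²/2g = 0.01821·1126·0.2549 = 5.227 m
Minor: ΣK = 2.18; h_m = ΣK·V²/2g = 0.5557 m
Total H_L = 5.227 + 0.5557 = 5.783 m

H_L ≈ 5.78 m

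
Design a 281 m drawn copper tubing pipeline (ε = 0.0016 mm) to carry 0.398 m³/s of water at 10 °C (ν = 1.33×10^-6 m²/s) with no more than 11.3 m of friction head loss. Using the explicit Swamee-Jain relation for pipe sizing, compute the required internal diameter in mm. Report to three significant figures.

D ≈ 330 mm

Swamee-Jain (Type III): D = 0.66·[ε^1.25·(LQ²/(gh_f))^4.75 + ν·Q^9.4·(L/(gh_f))^5.2]^0.04
LQ²/(gh_f) = 0.4015; L/(gh_f) = 2.535
Term 1 = ε^1.25·(…)^4.75 = 7.46×10^-10; Term 2 = ν·Q^9.4·(…)^5.2 = 2.91×10^-8
D = 0.66·(7.46×10^-10 + 2.91×10^-8)^0.04 = 0.3300 m = 330 mm
Check: V = 4.65 m/s, Re = 1.15×10^6, f = 0.01146, h_f = 10.8 m ≈ 11.3 m ✓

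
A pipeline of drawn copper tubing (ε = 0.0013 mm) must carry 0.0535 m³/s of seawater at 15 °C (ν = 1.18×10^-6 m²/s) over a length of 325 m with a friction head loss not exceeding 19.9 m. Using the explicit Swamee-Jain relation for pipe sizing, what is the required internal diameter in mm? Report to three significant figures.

D ≈ 141 mm

Swamee-Jain (Type III): D = 0.66·[ε^1.25·(LQ²/(gh_f))^4.75 + ν·Q^9.4·(L/(gh_f))^5.2]^0.04
LQ²/(gh_f) = 0.004765; L/(gh_f) = 1.665
Term 1 = ε^1.25·(…)^4.75 = 4.10×10^-19; Term 2 = ν·Q^9.4·(…)^5.2 = 1.86×10^-17
D = 0.66·(4.10×10^-19 + 1.86×10^-17)^0.04 = 0.1415 m = 141 mm
Check: V = 3.40 m/s, Re = 4.08×10^5, f = 0.01371, h_f = 18.6 m ≈ 19.9 m ✓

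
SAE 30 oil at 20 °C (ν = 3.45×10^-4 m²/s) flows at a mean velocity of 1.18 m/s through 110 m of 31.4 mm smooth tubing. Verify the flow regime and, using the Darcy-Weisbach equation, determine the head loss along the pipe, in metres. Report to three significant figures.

h_f ≈ 148 m

Re = VD/ν = 1.18·0.03140/3.45×10^-4 = 107 → laminar (Re < 2300)
f = 64/Re = 0.5959
h_f = f(L/D)V²/(2g) = 0.5959·(110/0.03140)·1.18²/(2·9.81) = 148.2 m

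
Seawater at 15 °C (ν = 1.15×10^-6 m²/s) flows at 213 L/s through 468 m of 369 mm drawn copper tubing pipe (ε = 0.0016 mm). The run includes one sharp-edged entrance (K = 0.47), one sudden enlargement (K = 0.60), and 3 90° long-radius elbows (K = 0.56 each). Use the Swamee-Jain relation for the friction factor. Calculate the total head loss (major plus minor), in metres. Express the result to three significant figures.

H_L ≈ 3.79 m

V = 4Q/(πD²) = 1.992 m/s; V²/2g = 0.2022 m
Re = 6.39×10^5, ε/D = 4.34×10^-6 → f = 0.01262 (Swamee-Jain)
Major: h_f = f(L/D)·V²/2g = 0.01262·1268·0.2022 = 3.235 m
Minor: ΣK = 2.75; h_m = ΣK·V²/2g = 0.5560 m
Total H_L = 3.235 + 0.5560 = 3.791 m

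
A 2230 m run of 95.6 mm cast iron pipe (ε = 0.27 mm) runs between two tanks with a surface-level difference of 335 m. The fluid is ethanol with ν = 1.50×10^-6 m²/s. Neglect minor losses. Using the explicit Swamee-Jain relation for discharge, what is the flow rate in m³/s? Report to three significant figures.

Q ≈ 0.0235 m³/s

Swamee-Jain (Type II): Q = -0.965·√(gD⁵h_f/L)·ln[ε/(3.7D) + √(3.17ν²L/(gD³h_f))]
√(gD⁵h_f/L) = √(9.81·0.0956⁵·335/2230) = 0.003430
ε/(3.7D) = 7.63×10^-4; √(3.17ν²L/(gD³h_f)) = 7.44×10^-5
Q = -0.965·0.003430·ln(8.377×10^-4) = 0.02345 m³/s
Check: V = 3.27 m/s, Re = 2.08×10^5, f = 0.02658, h_f = 337 m ≈ 335 m ✓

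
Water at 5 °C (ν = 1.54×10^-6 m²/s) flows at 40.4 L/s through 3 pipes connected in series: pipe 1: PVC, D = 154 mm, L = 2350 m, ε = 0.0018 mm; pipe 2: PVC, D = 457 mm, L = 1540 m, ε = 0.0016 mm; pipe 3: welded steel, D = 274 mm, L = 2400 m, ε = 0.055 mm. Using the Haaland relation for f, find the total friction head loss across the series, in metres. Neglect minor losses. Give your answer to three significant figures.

Pipe 1: V = 2.169 m/s, Re = 2.17×10^5, ε/D = 1.17×10^-5, f = 0.01533, h_1 = f(L/D)V²/2g = 56.10 m
Pipe 2: V = 0.2463 m/s, Re = 7.31×10^4, ε/D = 3.50×10^-6, f = 0.01906, h_2 = f(L/D)V²/2g = 0.1986 m
Pipe 3: V = 0.6852 m/s, Re = 1.22×10^5, ε/D = 2.01×10^-4, f = 0.01814, h_3 = f(L/D)V²/2g = 3.802 m
Series → Q common, losses add: H = Σh = 60.10 m

H ≈ 60.1 m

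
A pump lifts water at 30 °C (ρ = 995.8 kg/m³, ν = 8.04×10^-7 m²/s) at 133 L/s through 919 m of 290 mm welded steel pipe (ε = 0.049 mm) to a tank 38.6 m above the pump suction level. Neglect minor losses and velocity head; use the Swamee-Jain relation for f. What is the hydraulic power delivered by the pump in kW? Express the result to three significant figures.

P_hyd ≈ 62.7 kW

V = 4Q/(πD²) = 2.014 m/s; Re = 7.26×10^5; ε/D = 1.69×10^-4; f = 0.01474
h_f = f(L/D)V²/2g = 9.652 m
Total head H = z + h_f = 38.6 + 9.652 = 48.25 m
P_hyd = ρgQH = 995.8·9.81·0.133·48.25 = 62.69 kW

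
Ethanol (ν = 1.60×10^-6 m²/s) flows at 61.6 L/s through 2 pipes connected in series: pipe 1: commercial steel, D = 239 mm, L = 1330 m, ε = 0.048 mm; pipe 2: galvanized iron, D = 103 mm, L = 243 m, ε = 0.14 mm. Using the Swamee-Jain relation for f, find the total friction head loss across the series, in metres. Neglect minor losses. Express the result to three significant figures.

H ≈ 153 m

Pipe 1: V = 1.373 m/s, Re = 2.05×10^5, ε/D = 2.01×10^-4, f = 0.01708, h_1 = f(L/D)V²/2g = 9.134 m
Pipe 2: V = 7.393 m/s, Re = 4.76×10^5, ε/D = 0.00136, f = 0.02182, h_2 = f(L/D)V²/2g = 143.4 m
Series → Q common, losses add: H = Σh = 152.5 m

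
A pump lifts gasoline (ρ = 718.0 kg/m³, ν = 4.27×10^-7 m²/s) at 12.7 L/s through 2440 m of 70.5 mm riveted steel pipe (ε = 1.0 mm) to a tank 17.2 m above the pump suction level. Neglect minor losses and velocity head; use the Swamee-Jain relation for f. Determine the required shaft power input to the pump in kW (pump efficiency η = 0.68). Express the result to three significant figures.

P_shaft ≈ 108 kW

V = 4Q/(πD²) = 3.253 m/s; Re = 5.37×10^5; ε/D = 0.0142; f = 0.04298
h_f = f(L/D)V²/2g = 802.4 m
Total head H = z + h_f = 17.2 + 802.4 = 819.6 m
P_hyd = ρgQH = 718.0·9.81·0.0127·819.6 = 73.32 kW
P_shaft = P_hyd/η = 73.32/0.68 = 107.8 kW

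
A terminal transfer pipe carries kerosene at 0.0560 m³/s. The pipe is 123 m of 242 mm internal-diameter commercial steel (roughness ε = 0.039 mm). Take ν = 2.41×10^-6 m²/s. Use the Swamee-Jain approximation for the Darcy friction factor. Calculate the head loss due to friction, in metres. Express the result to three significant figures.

V = 4Q/(πD²) = 4·0.0560/(π·0.242²) = 1.217 m/s
Re = VD/ν = 1.217·0.242/2.41×10^-6 = 1.22×10^5 → turbulent
ε/D = 0.039/242 = 1.61×10^-4
Swamee-Jain: f = 0.01816
h_f = f(L/D)V²/(2g) = 0.01816·(123/0.242)·1.217²/(2·9.81) = 0.6975 m

h_f ≈ 0.698 m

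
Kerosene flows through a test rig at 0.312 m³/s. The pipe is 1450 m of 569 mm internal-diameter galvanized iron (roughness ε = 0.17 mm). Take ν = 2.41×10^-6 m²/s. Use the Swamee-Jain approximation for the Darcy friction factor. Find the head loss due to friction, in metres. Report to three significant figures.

V = 4Q/(πD²) = 4·0.312/(π·0.569²) = 1.227 m/s
Re = VD/ν = 1.227·0.569/2.41×10^-6 = 2.90×10^5 → turbulent
ε/D = 0.17/569 = 2.99×10^-4
Swamee-Jain: f = 0.01711
h_f = f(L/D)V²/(2g) = 0.01711·(1450/0.569)·1.227²/(2·9.81) = 3.345 m

h_f ≈ 3.35 m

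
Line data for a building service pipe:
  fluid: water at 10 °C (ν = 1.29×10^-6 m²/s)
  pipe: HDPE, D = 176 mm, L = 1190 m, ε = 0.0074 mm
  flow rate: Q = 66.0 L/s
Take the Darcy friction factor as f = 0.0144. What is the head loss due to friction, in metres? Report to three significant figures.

h_f ≈ 36.5 m

V = 4Q/(πD²) = 4·0.0660/(π·0.176²) = 2.713 m/s
h_f = f(L/D)V²/(2g) = 0.01440·(1190/0.176)·2.713²/(2·9.81) = 36.52 m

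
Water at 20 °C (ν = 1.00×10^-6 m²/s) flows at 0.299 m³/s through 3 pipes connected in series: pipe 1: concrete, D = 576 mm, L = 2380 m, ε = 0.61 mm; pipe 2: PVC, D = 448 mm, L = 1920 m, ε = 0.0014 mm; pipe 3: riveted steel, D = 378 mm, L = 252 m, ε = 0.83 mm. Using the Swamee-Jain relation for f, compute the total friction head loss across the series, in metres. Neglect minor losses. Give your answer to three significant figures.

H ≈ 21.0 m

Pipe 1: V = 1.147 m/s, Re = 6.61×10^5, ε/D = 0.00106, f = 0.02046, h_1 = f(L/D)V²/2g = 5.673 m
Pipe 2: V = 1.897 m/s, Re = 8.50×10^5, ε/D = 3.13×10^-6, f = 0.01200, h_2 = f(L/D)V²/2g = 9.433 m
Pipe 3: V = 2.664 m/s, Re = 1.01×10^6, ε/D = 0.00220, f = 0.02426, h_3 = f(L/D)V²/2g = 5.851 m
Series → Q common, losses add: H = Σh = 20.96 m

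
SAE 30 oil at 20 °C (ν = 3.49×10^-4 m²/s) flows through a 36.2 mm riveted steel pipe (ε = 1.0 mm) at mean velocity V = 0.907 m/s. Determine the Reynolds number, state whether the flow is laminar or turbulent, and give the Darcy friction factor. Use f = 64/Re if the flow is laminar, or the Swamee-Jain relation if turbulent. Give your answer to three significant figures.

Re ≈ 94.1; laminar; f = 64/Re ≈ 0.680

Re = VD/ν = 0.9070·0.0362/3.49×10^-4 = 94.1
Re < 2300 → laminar → f = 64/Re = 0.6803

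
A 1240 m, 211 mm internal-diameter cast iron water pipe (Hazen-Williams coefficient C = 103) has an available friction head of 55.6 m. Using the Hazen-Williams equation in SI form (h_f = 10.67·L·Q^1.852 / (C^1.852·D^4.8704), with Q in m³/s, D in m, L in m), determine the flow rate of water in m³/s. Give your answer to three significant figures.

Q ≈ 0.0897 m³/s

Rearranging: Q = [h_f·C^1.852·D^4.8704 / (10.67·L)]^(1/1.852)
Q = [55.6·103^1.852·0.211^4.8704 / (10.67·1240)]^0.540 = 0.08966 m³/s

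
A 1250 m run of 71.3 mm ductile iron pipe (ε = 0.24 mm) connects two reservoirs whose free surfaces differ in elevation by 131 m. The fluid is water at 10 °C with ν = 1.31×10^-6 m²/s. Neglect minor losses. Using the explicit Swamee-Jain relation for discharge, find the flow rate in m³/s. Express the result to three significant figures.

Swamee-Jain (Type II): Q = -0.965·√(gD⁵h_f/L)·ln[ε/(3.7D) + √(3.17ν²L/(gD³h_f))]
√(gD⁵h_f/L) = √(9.81·0.0713⁵·131/1250) = 0.001376
ε/(3.7D) = 9.10×10^-4; √(3.17ν²L/(gD³h_f)) = 1.21×10^-4
Q = -0.965·0.001376·ln(0.001031) = 0.009135 m³/s
Check: V = 2.29 m/s, Re = 1.25×10^5, f = 0.02824, h_f = 132 m ≈ 131 m ✓

Q ≈ 0.00913 m³/s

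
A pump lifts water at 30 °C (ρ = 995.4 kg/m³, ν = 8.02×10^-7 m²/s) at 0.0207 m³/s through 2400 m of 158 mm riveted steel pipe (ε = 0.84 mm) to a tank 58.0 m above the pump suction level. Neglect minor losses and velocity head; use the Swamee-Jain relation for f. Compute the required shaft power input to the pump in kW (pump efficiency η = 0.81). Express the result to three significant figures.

P_shaft ≈ 21.3 kW

V = 4Q/(πD²) = 1.056 m/s; Re = 2.08×10^5; ε/D = 0.00532; f = 0.03155
h_f = f(L/D)V²/2g = 27.22 m
Total head H = z + h_f = 58.0 + 27.22 = 85.22 m
P_hyd = ρgQH = 995.4·9.81·0.0207·85.22 = 17.23 kW
P_shaft = P_hyd/η = 17.23/0.81 = 21.27 kW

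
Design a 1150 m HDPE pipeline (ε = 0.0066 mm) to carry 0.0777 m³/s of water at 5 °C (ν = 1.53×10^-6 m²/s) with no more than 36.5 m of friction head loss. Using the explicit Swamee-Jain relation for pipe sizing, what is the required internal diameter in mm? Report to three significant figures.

D ≈ 189 mm

Swamee-Jain (Type III): D = 0.66·[ε^1.25·(LQ²/(gh_f))^4.75 + ν·Q^9.4·(L/(gh_f))^5.2]^0.04
LQ²/(gh_f) = 0.01939; L/(gh_f) = 3.212
Term 1 = ε^1.25·(…)^4.75 = 2.46×10^-15; Term 2 = ν·Q^9.4·(…)^5.2 = 2.45×10^-14
D = 0.66·(2.46×10^-15 + 2.45×10^-14)^0.04 = 0.1891 m = 189 mm
Check: V = 2.77 m/s, Re = 3.42×10^5, f = 0.01446, h_f = 34.3 m ≈ 36.5 m ✓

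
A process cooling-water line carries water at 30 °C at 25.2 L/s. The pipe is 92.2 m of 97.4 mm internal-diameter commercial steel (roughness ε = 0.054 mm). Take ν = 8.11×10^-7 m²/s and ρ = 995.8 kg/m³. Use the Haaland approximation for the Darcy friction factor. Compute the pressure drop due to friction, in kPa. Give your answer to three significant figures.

V = 4Q/(πD²) = 4·0.0252/(π·0.0974²) = 3.382 m/s
Re = VD/ν = 3.382·0.0974/8.11×10^-7 = 4.06×10^5 → turbulent
ε/D = 0.054/97.4 = 5.54×10^-4
Haaland: f = 0.01808
h_f = f(L/D)V²/(2g) = 0.01808·(92.2/0.0974)·3.382²/(2·9.81) = 9.979 m
Δp = ρg·h_f = 995.8·9.81·9.979 = 97.48 kPa

Δp ≈ 97.5 kPa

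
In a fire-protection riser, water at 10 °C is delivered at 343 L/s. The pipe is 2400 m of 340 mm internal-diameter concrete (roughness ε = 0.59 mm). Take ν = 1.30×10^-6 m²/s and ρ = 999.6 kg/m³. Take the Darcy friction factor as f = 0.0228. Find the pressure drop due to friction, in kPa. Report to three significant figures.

Δp ≈ 1150 kPa

V = 4Q/(πD²) = 4·0.343/(π·0.340²) = 3.778 m/s
h_f = f(L/D)V²/(2g) = 0.02280·(2400/0.340)·3.778²/(2·9.81) = 117.1 m
Δp = ρg·h_f = 999.6·9.81·117.1 = 1148 kPa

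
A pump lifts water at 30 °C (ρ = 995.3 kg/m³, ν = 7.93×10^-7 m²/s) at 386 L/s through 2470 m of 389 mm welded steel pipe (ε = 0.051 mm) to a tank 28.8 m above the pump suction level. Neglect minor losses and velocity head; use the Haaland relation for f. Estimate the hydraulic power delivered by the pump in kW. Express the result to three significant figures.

P_hyd ≈ 281 kW

V = 4Q/(πD²) = 3.248 m/s; Re = 1.59×10^6; ε/D = 1.31×10^-4; f = 0.01339
h_f = f(L/D)V²/2g = 45.71 m
Total head H = z + h_f = 28.8 + 45.71 = 74.51 m
P_hyd = ρgQH = 995.3·9.81·0.386·74.51 = 280.8 kW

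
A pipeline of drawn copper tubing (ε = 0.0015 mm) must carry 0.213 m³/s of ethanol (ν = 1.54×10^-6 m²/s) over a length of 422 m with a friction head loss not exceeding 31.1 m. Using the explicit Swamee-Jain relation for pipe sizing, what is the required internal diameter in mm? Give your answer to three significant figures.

D ≈ 231 mm

Swamee-Jain (Type III): D = 0.66·[ε^1.25·(LQ²/(gh_f))^4.75 + ν·Q^9.4·(L/(gh_f))^5.2]^0.04
LQ²/(gh_f) = 0.06275; L/(gh_f) = 1.383
Term 1 = ε^1.25·(…)^4.75 = 1.02×10^-13; Term 2 = ν·Q^9.4·(…)^5.2 = 4.04×10^-12
D = 0.66·(1.02×10^-13 + 4.04×10^-12)^0.04 = 0.2313 m = 231 mm
Check: V = 5.07 m/s, Re = 7.61×10^5, f = 0.01230, h_f = 29.4 m ≈ 31.1 m ✓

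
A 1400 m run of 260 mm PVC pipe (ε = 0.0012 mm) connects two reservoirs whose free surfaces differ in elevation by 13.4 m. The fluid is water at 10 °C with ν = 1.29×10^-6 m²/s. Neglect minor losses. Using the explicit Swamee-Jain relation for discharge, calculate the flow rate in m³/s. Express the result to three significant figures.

Q ≈ 0.0995 m³/s

Swamee-Jain (Type II): Q = -0.965·√(gD⁵h_f/L)·ln[ε/(3.7D) + √(3.17ν²L/(gD³h_f))]
√(gD⁵h_f/L) = √(9.81·0.260⁵·13.4/1400) = 0.01056
ε/(3.7D) = 1.25×10^-6; √(3.17ν²L/(gD³h_f)) = 5.65×10^-5
Q = -0.965·0.01056·ln(5.778×10^-5) = 0.09947 m³/s
Check: V = 1.87 m/s, Re = 3.78×10^5, f = 0.01384, h_f = 13.3 m ≈ 13.4 m ✓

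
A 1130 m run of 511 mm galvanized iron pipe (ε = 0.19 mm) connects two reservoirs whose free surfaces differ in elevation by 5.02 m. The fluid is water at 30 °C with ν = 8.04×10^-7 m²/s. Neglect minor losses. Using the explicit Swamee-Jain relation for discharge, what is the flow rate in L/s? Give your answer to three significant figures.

Swamee-Jain (Type II): Q = -0.965·√(gD⁵h_f/L)·ln[ε/(3.7D) + √(3.17ν²L/(gD³h_f))]
√(gD⁵h_f/L) = √(9.81·0.511⁵·5.02/1130) = 0.03897
ε/(3.7D) = 1.00×10^-4; √(3.17ν²L/(gD³h_f)) = 1.88×10^-5
Q = -0.965·0.03897·ln(1.193×10^-4) = 0.3397 m³/s
Check: V = 1.66 m/s, Re = 1.05×10^6, f = 0.01633, h_f = 5.05 m ≈ 5.02 m ✓

Q ≈ 340 L/s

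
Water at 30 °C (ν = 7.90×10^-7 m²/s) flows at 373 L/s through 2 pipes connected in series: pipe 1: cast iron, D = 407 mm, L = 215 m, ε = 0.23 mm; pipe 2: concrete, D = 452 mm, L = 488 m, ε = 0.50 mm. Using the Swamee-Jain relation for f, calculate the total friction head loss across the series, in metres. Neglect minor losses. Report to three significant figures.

Pipe 1: V = 2.867 m/s, Re = 1.48×10^6, ε/D = 5.65×10^-4, f = 0.01757, h_1 = f(L/D)V²/2g = 3.887 m
Pipe 2: V = 2.325 m/s, Re = 1.33×10^6, ε/D = 0.00111, f = 0.02041, h_2 = f(L/D)V²/2g = 6.070 m
Series → Q common, losses add: H = Σh = 9.958 m

H ≈ 9.96 m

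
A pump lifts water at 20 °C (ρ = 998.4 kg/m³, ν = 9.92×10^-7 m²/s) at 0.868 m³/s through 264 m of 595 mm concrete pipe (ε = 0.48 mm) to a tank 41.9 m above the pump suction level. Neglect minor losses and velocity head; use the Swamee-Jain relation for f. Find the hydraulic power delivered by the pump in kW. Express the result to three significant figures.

P_hyd ≈ 392 kW

V = 4Q/(πD²) = 3.122 m/s; Re = 1.87×10^6; ε/D = 8.07×10^-4; f = 0.01891
h_f = f(L/D)V²/2g = 4.167 m
Total head H = z + h_f = 41.9 + 4.167 = 46.07 m
P_hyd = ρgQH = 998.4·9.81·0.868·46.07 = 391.6 kW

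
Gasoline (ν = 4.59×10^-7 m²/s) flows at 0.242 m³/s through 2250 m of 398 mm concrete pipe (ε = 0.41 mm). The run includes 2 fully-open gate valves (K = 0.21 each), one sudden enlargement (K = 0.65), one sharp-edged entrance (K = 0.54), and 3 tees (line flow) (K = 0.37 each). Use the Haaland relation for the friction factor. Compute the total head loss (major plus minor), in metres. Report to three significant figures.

H_L ≈ 22.3 m

V = 4Q/(πD²) = 1.945 m/s; V²/2g = 0.1929 m
Re = 1.69×10^6, ε/D = 0.00103 → f = 0.01997 (Haaland)
Major: h_f = f(L/D)·V²/2g = 0.01997·5653·0.1929 = 21.78 m
Minor: ΣK = 2.72; h_m = ΣK·V²/2g = 0.5246 m
Total H_L = 21.78 + 0.5246 = 22.30 m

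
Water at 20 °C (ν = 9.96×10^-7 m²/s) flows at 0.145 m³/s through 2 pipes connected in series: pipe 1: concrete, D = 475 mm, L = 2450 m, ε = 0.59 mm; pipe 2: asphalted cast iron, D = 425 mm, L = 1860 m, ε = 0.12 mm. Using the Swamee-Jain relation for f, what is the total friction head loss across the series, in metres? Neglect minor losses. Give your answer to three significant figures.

Pipe 1: V = 0.8183 m/s, Re = 3.90×10^5, ε/D = 0.00124, f = 0.02150, h_1 = f(L/D)V²/2g = 3.784 m
Pipe 2: V = 1.022 m/s, Re = 4.36×10^5, ε/D = 2.82×10^-4, f = 0.01640, h_2 = f(L/D)V²/2g = 3.821 m
Series → Q common, losses add: H = Σh = 7.605 m

H ≈ 7.61 m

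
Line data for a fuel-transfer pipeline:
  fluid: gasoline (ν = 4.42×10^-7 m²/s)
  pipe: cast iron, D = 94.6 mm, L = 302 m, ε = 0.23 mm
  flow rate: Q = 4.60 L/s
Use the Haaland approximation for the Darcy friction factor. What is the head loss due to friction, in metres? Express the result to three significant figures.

h_f ≈ 1.79 m

V = 4Q/(πD²) = 4·0.00460/(π·0.0946²) = 0.6545 m/s
Re = VD/ν = 0.6545·0.0946/4.42×10^-7 = 1.40×10^5 → turbulent
ε/D = 0.23/94.6 = 0.00243
Haaland: f = 0.02571
h_f = f(L/D)V²/(2g) = 0.02571·(302/0.0946)·0.6545²/(2·9.81) = 1.792 m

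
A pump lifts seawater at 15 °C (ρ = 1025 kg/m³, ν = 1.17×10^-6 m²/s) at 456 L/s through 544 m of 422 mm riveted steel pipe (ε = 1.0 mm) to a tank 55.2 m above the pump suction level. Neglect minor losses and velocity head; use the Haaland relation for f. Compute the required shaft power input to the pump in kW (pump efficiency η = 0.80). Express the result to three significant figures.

V = 4Q/(πD²) = 3.260 m/s; Re = 1.18×10^6; ε/D = 0.00237; f = 0.02469
h_f = f(L/D)V²/2g = 17.24 m
Total head H = z + h_f = 55.2 + 17.24 = 72.44 m
P_hyd = ρgQH = 1025·9.81·0.456·72.44 = 332.1 kW
P_shaft = P_hyd/η = 332.1/0.80 = 415.2 kW

P_shaft ≈ 415 kW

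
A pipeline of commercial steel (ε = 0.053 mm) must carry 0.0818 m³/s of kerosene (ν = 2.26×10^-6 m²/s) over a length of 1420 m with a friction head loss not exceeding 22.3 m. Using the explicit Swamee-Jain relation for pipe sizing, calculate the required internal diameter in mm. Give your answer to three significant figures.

D ≈ 231 mm

Swamee-Jain (Type III): D = 0.66·[ε^1.25·(LQ²/(gh_f))^4.75 + ν·Q^9.4·(L/(gh_f))^5.2]^0.04
LQ²/(gh_f) = 0.04343; L/(gh_f) = 6.491
Term 1 = ε^1.25·(…)^4.75 = 1.53×10^-12; Term 2 = ν·Q^9.4·(…)^5.2 = 2.28×10^-12
D = 0.66·(1.53×10^-12 + 2.28×10^-12)^0.04 = 0.2306 m = 231 mm
Check: V = 1.96 m/s, Re = 2.00×10^5, f = 0.01734, h_f = 20.9 m ≈ 22.3 m ✓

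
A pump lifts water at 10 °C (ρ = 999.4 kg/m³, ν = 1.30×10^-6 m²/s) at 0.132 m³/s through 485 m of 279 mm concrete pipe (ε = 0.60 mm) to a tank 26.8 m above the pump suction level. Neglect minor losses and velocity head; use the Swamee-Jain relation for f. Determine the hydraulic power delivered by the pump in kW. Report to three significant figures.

V = 4Q/(πD²) = 2.159 m/s; Re = 4.63×10^5; ε/D = 0.00215; f = 0.02437
h_f = f(L/D)V²/2g = 10.07 m
Total head H = z + h_f = 26.8 + 10.07 = 36.87 m
P_hyd = ρgQH = 999.4·9.81·0.132·36.87 = 47.71 kW

P_hyd ≈ 47.7 kW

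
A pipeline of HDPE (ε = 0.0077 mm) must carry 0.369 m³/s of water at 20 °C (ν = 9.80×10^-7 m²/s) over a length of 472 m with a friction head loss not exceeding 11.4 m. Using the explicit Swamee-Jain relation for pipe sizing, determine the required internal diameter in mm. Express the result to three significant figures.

Swamee-Jain (Type III): D = 0.66·[ε^1.25·(LQ²/(gh_f))^4.75 + ν·Q^9.4·(L/(gh_f))^5.2]^0.04
LQ²/(gh_f) = 0.5747; L/(gh_f) = 4.221
Term 1 = ε^1.25·(…)^4.75 = 2.92×10^-8; Term 2 = ν·Q^9.4·(…)^5.2 = 1.49×10^-7
D = 0.66·(2.92×10^-8 + 1.49×10^-7)^0.04 = 0.3545 m = 354 mm
Check: V = 3.74 m/s, Re = 1.35×10^6, f = 0.01165, h_f = 11.1 m ≈ 11.4 m ✓

D ≈ 354 mm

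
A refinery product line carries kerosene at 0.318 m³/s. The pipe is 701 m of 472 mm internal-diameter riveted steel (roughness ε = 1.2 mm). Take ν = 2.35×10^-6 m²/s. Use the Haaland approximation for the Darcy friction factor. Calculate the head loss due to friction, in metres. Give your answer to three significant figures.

h_f ≈ 6.35 m

V = 4Q/(πD²) = 4·0.318/(π·0.472²) = 1.817 m/s
Re = VD/ν = 1.817·0.472/2.35×10^-6 = 3.65×10^5 → turbulent
ε/D = 1.2/472 = 0.00254
Haaland: f = 0.02541
h_f = f(L/D)V²/(2g) = 0.02541·(701/0.472)·1.817²/(2·9.81) = 6.354 m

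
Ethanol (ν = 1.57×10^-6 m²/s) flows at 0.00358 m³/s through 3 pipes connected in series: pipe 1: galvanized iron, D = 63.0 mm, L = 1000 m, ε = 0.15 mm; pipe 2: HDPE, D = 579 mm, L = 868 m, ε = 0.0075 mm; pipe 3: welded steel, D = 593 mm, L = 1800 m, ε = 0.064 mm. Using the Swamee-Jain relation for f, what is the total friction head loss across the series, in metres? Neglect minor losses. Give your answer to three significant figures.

H ≈ 29.7 m

Pipe 1: V = 1.148 m/s, Re = 4.61×10^4, ε/D = 0.00238, f = 0.02784, h_1 = f(L/D)V²/2g = 29.71 m
Pipe 2: V = 0.01360 m/s, Re = 5010, ε/D = 1.30×10^-5, f = 0.03783, h_2 = f(L/D)V²/2g = 5.344×10^-4 m
Pipe 3: V = 0.01296 m/s, Re = 4900, ε/D = 1.08×10^-4, f = 0.03823, h_3 = f(L/D)V²/2g = 9.937×10^-4 m
Series → Q common, losses add: H = Σh = 29.71 m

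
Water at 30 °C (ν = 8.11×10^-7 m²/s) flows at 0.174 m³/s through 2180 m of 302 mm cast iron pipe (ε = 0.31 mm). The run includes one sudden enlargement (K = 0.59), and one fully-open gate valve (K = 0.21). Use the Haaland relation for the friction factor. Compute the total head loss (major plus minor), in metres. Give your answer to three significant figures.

V = 4Q/(πD²) = 2.429 m/s; V²/2g = 0.3007 m
Re = 9.05×10^5, ε/D = 0.00103 → f = 0.02009 (Haaland)
Major: h_f = f(L/D)·V²/2g = 0.02009·7219·0.3007 = 43.61 m
Minor: ΣK = 0.800; h_m = ΣK·V²/2g = 0.2406 m
Total H_L = 43.61 + 0.2406 = 43.85 m

H_L ≈ 43.9 m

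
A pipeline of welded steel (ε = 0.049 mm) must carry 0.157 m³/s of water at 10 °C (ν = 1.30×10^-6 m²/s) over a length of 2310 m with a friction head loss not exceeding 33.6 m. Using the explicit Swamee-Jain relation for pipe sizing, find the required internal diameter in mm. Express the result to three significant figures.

D ≈ 295 mm

Swamee-Jain (Type III): D = 0.66·[ε^1.25·(LQ²/(gh_f))^4.75 + ν·Q^9.4·(L/(gh_f))^5.2]^0.04
LQ²/(gh_f) = 0.1727; L/(gh_f) = 7.008
Term 1 = ε^1.25·(…)^4.75 = 9.78×10^-10; Term 2 = ν·Q^9.4·(…)^5.2 = 8.96×10^-10
D = 0.66·(9.78×10^-10 + 8.96×10^-10)^0.04 = 0.2954 m = 295 mm
Check: V = 2.29 m/s, Re = 5.20×10^5, f = 0.01512, h_f = 31.6 m ≈ 33.6 m ✓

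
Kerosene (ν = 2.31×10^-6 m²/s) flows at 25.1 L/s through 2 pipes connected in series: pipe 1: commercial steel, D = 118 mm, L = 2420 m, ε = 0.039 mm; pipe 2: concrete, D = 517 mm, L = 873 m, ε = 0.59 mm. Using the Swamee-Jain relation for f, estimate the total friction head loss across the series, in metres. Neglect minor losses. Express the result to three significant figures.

Pipe 1: V = 2.295 m/s, Re = 1.17×10^5, ε/D = 3.31×10^-4, f = 0.01921, h_1 = f(L/D)V²/2g = 105.8 m
Pipe 2: V = 0.1196 m/s, Re = 2.68×10^4, ε/D = 0.00114, f = 0.02697, h_2 = f(L/D)V²/2g = 0.03319 m
Series → Q common, losses add: H = Σh = 105.8 m

H ≈ 106 m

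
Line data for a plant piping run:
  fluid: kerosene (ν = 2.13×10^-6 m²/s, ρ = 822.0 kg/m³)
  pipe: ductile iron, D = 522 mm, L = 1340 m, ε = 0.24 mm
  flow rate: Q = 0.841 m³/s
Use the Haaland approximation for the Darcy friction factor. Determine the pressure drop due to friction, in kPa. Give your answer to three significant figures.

V = 4Q/(πD²) = 4·0.841/(π·0.522²) = 3.930 m/s
Re = VD/ν = 3.930·0.522/2.13×10^-6 = 9.63×10^5 → turbulent
ε/D = 0.24/522 = 4.60×10^-4
Haaland: f = 0.01691
h_f = f(L/D)V²/(2g) = 0.01691·(1340/0.522)·3.930²/(2·9.81) = 34.16 m
Δp = ρg·h_f = 822.0·9.81·34.16 = 275.5 kPa

Δp ≈ 275 kPa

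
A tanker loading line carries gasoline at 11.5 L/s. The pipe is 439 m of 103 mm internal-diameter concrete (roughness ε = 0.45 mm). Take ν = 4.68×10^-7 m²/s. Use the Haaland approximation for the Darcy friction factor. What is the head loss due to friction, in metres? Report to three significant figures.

V = 4Q/(πD²) = 4·0.0115/(π·0.103²) = 1.380 m/s
Re = VD/ν = 1.380·0.103/4.68×10^-7 = 3.04×10^5 → turbulent
ε/D = 0.45/103 = 0.00437
Haaland: f = 0.02953
h_f = f(L/D)V²/(2g) = 0.02953·(439/0.103)·1.380²/(2·9.81) = 12.22 m

h_f ≈ 12.2 m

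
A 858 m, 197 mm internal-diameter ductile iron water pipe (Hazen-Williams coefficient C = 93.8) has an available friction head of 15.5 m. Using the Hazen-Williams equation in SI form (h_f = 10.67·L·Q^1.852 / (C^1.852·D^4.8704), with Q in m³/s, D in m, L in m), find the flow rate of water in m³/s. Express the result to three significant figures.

Q ≈ 0.0417 m³/s

Rearranging: Q = [h_f·C^1.852·D^4.8704 / (10.67·L)]^(1/1.852)
Q = [15.5·93.8^1.852·0.197^4.8704 / (10.67·858)]^0.540 = 0.04172 m³/s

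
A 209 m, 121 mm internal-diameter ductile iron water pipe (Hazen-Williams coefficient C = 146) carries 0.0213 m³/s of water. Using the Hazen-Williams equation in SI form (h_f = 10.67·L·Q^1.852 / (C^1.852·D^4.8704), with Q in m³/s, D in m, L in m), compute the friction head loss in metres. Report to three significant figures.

h_f ≈ 5.14 m

h_f = 10.67·209·0.0213^1.852 / (146^1.852·0.121^4.8704) = 5.144 m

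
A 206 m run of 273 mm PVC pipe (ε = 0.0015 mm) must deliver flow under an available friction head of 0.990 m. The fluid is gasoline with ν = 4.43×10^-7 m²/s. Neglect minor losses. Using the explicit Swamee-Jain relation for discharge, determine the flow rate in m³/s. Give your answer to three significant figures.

Q ≈ 0.0858 m³/s

Swamee-Jain (Type II): Q = -0.965·√(gD⁵h_f/L)·ln[ε/(3.7D) + √(3.17ν²L/(gD³h_f))]
√(gD⁵h_f/L) = √(9.81·0.273⁵·0.990/206) = 0.008455
ε/(3.7D) = 1.49×10^-6; √(3.17ν²L/(gD³h_f)) = 2.55×10^-5
Q = -0.965·0.008455·ln(2.695×10^-5) = 0.08585 m³/s
Check: V = 1.47 m/s, Re = 9.04×10^5, f = 0.01194, h_f = 0.987 m ≈ 0.990 m ✓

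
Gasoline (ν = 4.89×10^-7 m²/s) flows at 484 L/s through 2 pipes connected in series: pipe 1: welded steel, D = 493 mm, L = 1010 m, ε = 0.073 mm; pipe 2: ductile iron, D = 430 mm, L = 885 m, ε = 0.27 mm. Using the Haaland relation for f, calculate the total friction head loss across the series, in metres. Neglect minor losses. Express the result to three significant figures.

Pipe 1: V = 2.535 m/s, Re = 2.56×10^6, ε/D = 1.48×10^-4, f = 0.01339, h_1 = f(L/D)V²/2g = 8.991 m
Pipe 2: V = 3.333 m/s, Re = 2.93×10^6, ε/D = 6.28×10^-4, f = 0.01775, h_2 = f(L/D)V²/2g = 20.69 m
Series → Q common, losses add: H = Σh = 29.68 m

H ≈ 29.7 m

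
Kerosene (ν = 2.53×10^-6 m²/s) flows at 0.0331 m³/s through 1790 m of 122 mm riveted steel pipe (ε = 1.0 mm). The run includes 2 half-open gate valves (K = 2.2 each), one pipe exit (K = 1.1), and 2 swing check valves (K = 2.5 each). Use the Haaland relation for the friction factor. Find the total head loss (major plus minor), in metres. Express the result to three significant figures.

H_L ≈ 220 m

V = 4Q/(πD²) = 2.832 m/s; V²/2g = 0.4086 m
Re = 1.37×10^5, ε/D = 0.00820 → f = 0.03601 (Haaland)
Major: h_f = f(L/D)·V²/2g = 0.03601·14672·0.4086 = 215.9 m
Minor: ΣK = 10.5; h_m = ΣK·V²/2g = 4.291 m
Total H_L = 215.9 + 4.291 = 220.2 m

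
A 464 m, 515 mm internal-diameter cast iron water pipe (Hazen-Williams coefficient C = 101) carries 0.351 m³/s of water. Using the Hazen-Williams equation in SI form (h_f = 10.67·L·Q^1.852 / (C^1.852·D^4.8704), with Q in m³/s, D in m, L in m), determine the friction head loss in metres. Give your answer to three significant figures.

h_f ≈ 3.50 m

h_f = 10.67·464·0.351^1.852 / (101^1.852·0.515^4.8704) = 3.501 m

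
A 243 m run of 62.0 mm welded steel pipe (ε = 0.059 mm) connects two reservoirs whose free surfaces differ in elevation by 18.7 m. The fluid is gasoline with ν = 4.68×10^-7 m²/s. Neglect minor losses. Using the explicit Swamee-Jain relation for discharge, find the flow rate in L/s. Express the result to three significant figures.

Swamee-Jain (Type II): Q = -0.965·√(gD⁵h_f/L)·ln[ε/(3.7D) + √(3.17ν²L/(gD³h_f))]
√(gD⁵h_f/L) = √(9.81·0.0620⁵·18.7/243) = 8.316×10^-4
ε/(3.7D) = 2.57×10^-4; √(3.17ν²L/(gD³h_f)) = 6.21×10^-5
Q = -0.965·8.316×10^-4·ln(3.193×10^-4) = 0.006460 m³/s
Check: V = 2.14 m/s, Re = 2.83×10^5, f = 0.02060, h_f = 18.8 m ≈ 18.7 m ✓

Q ≈ 6.46 L/s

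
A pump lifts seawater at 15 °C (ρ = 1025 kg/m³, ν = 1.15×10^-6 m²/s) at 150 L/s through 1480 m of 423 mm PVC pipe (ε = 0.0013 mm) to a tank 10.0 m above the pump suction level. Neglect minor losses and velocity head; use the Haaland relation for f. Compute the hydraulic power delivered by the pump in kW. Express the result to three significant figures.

P_hyd ≈ 19.3 kW

V = 4Q/(πD²) = 1.067 m/s; Re = 3.93×10^5; ε/D = 3.07×10^-6; f = 0.01368
h_f = f(L/D)V²/2g = 2.778 m
Total head H = z + h_f = 10.0 + 2.778 = 12.78 m
P_hyd = ρgQH = 1025·9.81·0.150·12.78 = 19.27 kW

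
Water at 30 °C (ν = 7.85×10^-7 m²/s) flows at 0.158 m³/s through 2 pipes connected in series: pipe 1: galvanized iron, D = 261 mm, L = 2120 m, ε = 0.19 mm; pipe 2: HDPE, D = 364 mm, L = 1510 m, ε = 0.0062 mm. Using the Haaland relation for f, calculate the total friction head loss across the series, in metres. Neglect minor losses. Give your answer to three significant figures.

Pipe 1: V = 2.953 m/s, Re = 9.82×10^5, ε/D = 7.28×10^-4, f = 0.01858, h_1 = f(L/D)V²/2g = 67.08 m
Pipe 2: V = 1.518 m/s, Re = 7.04×10^5, ε/D = 1.70×10^-5, f = 0.01255, h_2 = f(L/D)V²/2g = 6.118 m
Series → Q common, losses add: H = Σh = 73.20 m

H ≈ 73.2 m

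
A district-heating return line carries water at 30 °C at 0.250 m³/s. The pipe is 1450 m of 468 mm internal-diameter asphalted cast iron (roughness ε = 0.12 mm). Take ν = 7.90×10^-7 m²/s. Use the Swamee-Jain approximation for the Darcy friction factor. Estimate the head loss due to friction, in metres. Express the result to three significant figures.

V = 4Q/(πD²) = 4·0.250/(π·0.468²) = 1.453 m/s
Re = VD/ν = 1.453·0.468/7.90×10^-7 = 8.61×10^5 → turbulent
ε/D = 0.12/468 = 2.56×10^-4
Swamee-Jain: f = 0.01547
h_f = f(L/D)V²/(2g) = 0.01547·(1450/0.468)·1.453²/(2·9.81) = 5.159 m

h_f ≈ 5.16 m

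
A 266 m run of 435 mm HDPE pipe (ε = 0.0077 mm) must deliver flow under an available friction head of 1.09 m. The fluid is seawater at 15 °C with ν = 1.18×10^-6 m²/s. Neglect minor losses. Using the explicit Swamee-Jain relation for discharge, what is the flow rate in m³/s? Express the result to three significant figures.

Swamee-Jain (Type II): Q = -0.965·√(gD⁵h_f/L)·ln[ε/(3.7D) + √(3.17ν²L/(gD³h_f))]
√(gD⁵h_f/L) = √(9.81·0.435⁵·1.09/266) = 0.02502
ε/(3.7D) = 4.78×10^-6; √(3.17ν²L/(gD³h_f)) = 3.65×10^-5
Q = -0.965·0.02502·ln(4.131×10^-5) = 0.2437 m³/s
Check: V = 1.64 m/s, Re = 6.05×10^5, f = 0.01297, h_f = 1.09 m ≈ 1.09 m ✓

Q ≈ 0.244 m³/s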